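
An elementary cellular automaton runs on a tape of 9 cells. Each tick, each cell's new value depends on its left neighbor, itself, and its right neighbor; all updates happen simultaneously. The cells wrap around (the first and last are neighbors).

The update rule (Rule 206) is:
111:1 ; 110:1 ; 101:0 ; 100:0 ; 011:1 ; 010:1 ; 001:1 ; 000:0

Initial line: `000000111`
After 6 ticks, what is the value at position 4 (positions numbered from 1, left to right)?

tick 1: 000001111
tick 2: 000011111
tick 3: 000111111
tick 4: 001111111
tick 5: 011111111
tick 6: 011111111
position 4 holds 1

1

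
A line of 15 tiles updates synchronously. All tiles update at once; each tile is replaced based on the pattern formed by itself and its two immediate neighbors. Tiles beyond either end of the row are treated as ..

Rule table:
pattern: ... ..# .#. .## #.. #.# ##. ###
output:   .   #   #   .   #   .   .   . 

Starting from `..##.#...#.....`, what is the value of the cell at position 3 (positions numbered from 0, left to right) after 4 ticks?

#

tick 1: .#...##.###....
tick 2: ###.#......#...
tick 3: ....##....###..
tick 4: ...#..#..#...#.
position 3 holds #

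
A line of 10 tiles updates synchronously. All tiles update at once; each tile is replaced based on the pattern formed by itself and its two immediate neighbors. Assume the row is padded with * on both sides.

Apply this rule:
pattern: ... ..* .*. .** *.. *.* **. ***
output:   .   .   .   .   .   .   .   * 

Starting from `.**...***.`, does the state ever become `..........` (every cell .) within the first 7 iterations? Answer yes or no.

yes

.......*..
..........
all cells are . at iteration 2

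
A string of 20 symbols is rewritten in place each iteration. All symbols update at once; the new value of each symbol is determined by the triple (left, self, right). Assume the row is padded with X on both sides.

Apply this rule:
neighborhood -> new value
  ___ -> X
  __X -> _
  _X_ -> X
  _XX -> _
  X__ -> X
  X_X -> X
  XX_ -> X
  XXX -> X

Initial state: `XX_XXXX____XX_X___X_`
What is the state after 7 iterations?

XXXXXXXXX_XXXXXX__XX

XXX_XXXXXX__XXXXX_XX
XXXX_XXXXXX__XXXXX_X
XXXXX_XXXXXX__XXXXX_
XXXXXX_XXXXXX__XXXXX
XXXXXXX_XXXXXX__XXXX
XXXXXXXX_XXXXXX__XXX
XXXXXXXXX_XXXXXX__XX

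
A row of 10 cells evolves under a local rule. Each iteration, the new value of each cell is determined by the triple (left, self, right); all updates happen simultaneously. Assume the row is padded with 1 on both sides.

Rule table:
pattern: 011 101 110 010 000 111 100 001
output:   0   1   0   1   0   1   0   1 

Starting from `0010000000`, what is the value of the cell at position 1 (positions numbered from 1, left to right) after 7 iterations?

0

0110000001
1000000010
0000000111
0000001011
0000011101
0000101010
0001111111
position 1 holds 0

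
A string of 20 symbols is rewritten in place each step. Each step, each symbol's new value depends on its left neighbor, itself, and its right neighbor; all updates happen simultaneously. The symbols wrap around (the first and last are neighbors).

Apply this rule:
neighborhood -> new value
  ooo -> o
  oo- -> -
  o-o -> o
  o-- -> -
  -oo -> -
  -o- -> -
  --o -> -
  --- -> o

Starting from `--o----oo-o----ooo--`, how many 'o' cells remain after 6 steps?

12

step 1: o---oo---o--oo--o--o
step 2: --o----o------------
step 3: o---oo---ooooooooooo
step 4: --o----o--oooooooooo
step 5: ----oo-----oooooooo-
step 6: ooo----ooo--oooooo--
count of o: 12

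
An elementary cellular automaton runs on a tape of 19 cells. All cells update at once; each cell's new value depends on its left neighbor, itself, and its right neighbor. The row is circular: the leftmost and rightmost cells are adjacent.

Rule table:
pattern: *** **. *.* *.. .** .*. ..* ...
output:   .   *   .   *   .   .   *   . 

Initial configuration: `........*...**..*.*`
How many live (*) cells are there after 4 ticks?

6

*......*.*.*.***...
.*....*........**.*
..*..*.*......*.*..
.*.**...*....*...*.
count of *: 6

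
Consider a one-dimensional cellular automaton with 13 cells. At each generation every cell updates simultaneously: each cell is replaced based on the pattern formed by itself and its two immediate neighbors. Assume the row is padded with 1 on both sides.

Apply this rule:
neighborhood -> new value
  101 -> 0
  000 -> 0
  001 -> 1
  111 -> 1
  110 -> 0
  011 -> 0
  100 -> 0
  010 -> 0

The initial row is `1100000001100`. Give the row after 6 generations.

0001000100100

1000000010001
0000000100010
0000001000100
0000010001001
0000100010010
0001000100100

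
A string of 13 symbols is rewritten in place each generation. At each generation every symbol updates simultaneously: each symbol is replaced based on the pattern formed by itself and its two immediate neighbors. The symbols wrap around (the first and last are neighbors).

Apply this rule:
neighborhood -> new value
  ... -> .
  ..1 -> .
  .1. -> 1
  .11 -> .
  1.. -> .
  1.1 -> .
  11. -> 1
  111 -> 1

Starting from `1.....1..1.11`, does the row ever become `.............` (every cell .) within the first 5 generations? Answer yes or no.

1.....1..1..1
1.....1..1...
1.....1..1...  (fixed point — unchanged through generation 5)
generation 5 is 1.....1..1..., still not uniform .

no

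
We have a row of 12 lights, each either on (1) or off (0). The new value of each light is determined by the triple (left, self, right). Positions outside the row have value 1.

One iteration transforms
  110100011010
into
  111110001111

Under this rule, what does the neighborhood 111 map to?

At position 0 the neighborhood is 111; the next row has 1 there.

1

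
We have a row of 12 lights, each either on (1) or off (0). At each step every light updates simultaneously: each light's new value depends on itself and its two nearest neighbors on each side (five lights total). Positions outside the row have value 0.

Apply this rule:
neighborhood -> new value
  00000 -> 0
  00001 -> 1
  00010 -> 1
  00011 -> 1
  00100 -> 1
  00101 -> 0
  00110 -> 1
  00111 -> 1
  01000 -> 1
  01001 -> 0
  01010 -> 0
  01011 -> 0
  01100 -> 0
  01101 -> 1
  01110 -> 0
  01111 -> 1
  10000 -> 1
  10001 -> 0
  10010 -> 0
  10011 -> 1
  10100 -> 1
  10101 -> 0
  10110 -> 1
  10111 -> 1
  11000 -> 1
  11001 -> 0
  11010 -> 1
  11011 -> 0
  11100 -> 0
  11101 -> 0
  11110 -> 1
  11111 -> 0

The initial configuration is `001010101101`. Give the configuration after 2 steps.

101100111110

step 1: 110000001111
step 2: 101100111110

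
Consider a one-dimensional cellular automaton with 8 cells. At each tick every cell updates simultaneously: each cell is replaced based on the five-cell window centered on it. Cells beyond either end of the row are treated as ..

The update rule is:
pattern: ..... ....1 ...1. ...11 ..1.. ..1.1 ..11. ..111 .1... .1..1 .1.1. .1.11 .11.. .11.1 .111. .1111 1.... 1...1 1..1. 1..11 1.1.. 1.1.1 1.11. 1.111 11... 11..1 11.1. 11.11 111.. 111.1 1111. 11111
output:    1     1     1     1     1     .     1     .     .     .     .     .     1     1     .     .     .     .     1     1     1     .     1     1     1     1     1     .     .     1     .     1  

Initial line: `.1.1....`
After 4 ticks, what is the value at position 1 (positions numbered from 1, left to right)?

1..1..11
1.11.111
..11.1..
111111..
position 1 holds 1

1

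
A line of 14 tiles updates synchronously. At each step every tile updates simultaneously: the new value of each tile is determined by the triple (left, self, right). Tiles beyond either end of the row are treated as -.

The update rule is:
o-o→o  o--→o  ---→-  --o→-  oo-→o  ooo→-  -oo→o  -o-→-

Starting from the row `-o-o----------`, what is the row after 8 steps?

---------o-o--

--o-o---------
---o-o--------
----o-o-------
-----o-o------
------o-o-----
-------o-o----
--------o-o---
---------o-o--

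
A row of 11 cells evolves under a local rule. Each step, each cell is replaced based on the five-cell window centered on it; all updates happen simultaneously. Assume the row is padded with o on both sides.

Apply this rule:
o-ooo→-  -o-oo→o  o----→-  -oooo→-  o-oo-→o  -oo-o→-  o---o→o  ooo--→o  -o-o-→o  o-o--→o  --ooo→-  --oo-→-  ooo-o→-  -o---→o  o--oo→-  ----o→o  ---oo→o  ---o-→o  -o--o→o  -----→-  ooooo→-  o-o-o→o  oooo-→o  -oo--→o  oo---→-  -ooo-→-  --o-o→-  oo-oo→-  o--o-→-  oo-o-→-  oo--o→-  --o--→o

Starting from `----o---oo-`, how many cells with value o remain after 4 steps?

step 1: --oooooo---
step 2: ------oo-oo
step 3: ----oo-----
step 4: --oo-o---oo
count of o: 5

5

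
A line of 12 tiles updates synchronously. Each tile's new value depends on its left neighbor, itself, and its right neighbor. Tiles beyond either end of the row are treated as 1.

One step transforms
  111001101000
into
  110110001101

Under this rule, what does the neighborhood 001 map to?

1

At position 4 the neighborhood is 001; the next row has 1 there.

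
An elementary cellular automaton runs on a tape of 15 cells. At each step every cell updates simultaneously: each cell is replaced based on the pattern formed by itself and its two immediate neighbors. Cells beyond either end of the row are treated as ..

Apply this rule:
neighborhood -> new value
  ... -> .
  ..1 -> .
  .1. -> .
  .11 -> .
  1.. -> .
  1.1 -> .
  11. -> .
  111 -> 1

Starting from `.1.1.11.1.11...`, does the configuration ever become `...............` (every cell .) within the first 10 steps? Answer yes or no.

step 1: ...............
all cells are . at step 1

yes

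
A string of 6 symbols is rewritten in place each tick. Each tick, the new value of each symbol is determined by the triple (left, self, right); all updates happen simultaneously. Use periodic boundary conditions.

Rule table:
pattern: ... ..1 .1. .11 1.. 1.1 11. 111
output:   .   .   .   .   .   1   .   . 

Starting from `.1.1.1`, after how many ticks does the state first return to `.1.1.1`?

tick 1: 1.1.1.
tick 2: .1.1.1

2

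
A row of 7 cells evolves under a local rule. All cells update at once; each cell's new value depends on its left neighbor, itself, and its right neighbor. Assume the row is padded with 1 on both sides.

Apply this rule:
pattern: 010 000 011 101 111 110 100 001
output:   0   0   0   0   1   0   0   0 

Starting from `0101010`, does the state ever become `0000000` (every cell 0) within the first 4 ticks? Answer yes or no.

tick 1: 0000000
all cells are 0 at tick 1

yes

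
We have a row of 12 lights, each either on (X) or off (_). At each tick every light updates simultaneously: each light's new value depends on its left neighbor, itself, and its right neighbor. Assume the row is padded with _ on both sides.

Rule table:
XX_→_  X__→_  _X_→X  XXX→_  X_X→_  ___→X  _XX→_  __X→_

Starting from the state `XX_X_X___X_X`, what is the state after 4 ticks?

XX_X_X_X_X_X

___X_X_X_X_X
XX_X_X_X_X_X
___X_X_X_X_X  (repeats tick 1; period 2)
tick 4: XX_X_X_X_X_X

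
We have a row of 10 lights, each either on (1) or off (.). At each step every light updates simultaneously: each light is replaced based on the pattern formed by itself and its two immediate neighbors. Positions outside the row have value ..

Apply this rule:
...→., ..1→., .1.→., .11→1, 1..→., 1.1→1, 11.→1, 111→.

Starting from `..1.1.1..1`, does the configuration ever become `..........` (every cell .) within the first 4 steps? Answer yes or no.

...1.1....
....1.....
..........
all cells are . at step 3

yes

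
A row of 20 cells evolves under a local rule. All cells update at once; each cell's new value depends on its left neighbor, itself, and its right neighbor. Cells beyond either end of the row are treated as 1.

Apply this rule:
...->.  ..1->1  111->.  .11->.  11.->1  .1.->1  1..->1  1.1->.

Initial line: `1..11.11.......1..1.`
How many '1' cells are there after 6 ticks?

11

111.1..11.....11111.
..1.111.11...1....1.
111...1..11.111..11.
..11.1111.1...111.1.
11.1....1.11.1..1.1.
.1.11..11..1.1111.1.
count of 1: 11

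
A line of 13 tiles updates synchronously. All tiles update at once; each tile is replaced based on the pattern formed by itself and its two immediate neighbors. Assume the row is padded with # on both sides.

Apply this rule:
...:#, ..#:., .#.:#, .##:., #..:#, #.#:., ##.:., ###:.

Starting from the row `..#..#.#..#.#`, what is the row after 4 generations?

#.##.#.##.#..
.....#....##.
####.####....
.........###.

.........###.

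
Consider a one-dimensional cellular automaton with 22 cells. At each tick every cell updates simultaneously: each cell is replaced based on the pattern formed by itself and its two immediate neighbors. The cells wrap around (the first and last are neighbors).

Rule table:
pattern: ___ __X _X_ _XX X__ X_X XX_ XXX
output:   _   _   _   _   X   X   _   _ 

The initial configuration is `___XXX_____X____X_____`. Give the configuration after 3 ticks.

________X_____X____X__

tick 1: ______X_____X____X____
tick 2: _______X_____X____X___
tick 3: ________X_____X____X__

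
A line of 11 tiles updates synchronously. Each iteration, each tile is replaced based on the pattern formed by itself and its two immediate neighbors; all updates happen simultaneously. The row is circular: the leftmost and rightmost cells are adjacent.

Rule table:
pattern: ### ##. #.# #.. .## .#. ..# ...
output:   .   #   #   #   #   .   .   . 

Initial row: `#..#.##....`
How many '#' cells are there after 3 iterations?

5

iteration 1: .#..####...
iteration 2: ..#.#..##..
iteration 3: ...#.#.###.
count of #: 5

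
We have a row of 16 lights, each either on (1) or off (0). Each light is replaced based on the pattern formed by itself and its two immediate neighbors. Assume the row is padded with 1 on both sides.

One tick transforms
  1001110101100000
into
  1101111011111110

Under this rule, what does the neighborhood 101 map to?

At position 6 the neighborhood is 101; the next row has 1 there.

1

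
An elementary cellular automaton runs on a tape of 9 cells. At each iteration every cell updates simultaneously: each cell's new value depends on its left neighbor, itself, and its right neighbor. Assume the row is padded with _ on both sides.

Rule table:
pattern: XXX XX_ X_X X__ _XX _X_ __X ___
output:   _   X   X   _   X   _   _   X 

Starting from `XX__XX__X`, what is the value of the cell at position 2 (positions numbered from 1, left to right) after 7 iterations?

XX__XX___
XX__XX_XX
XX__XXXXX
XX__X___X
XX____X__
XX_XX___X
XXXXX_X__
position 2 holds X

X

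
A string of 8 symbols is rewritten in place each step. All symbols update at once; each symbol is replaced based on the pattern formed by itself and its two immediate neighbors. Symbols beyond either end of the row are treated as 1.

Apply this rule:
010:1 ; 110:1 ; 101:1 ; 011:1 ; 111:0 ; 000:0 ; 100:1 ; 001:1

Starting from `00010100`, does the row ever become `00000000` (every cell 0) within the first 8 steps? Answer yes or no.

no

10111111
11100000
00110001
11111011
00001110
10011011
11111110
00000011
step 8 is 00000011, still not uniform 0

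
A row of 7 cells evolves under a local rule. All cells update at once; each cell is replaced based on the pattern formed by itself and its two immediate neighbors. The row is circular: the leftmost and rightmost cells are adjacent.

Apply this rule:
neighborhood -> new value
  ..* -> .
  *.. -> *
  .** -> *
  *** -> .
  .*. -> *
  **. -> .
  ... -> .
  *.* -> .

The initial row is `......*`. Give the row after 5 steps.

*.....*
.*....*
.**...*
.*.*..*
.*.**.*

.*.**.*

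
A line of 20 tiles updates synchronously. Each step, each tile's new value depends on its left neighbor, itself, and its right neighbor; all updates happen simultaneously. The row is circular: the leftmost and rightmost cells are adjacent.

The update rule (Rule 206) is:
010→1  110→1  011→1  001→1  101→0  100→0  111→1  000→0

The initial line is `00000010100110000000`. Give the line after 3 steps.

00011110101110000000

00000110101110000000
00001110101110000000
00011110101110000000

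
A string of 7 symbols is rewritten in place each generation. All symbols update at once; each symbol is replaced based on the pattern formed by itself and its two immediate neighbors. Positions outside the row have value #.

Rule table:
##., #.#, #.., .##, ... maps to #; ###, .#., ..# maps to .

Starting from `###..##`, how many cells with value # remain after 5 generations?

..##.#.
#.###.#
###.###
..###..
#.#.##.
count of #: 4

4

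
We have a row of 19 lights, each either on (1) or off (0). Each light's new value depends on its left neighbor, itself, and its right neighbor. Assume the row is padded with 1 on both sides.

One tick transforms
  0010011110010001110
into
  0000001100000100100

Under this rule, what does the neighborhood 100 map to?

0

At position 0 the neighborhood is 100; the next row has 0 there.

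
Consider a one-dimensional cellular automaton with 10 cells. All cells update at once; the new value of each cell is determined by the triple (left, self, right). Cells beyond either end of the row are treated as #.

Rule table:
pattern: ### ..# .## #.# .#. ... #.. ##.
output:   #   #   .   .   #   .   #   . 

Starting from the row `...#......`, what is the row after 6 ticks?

#.###....#
...#.#..#.
#.##.####.
......##..
#....#..##
.#..####.#

.#..####.#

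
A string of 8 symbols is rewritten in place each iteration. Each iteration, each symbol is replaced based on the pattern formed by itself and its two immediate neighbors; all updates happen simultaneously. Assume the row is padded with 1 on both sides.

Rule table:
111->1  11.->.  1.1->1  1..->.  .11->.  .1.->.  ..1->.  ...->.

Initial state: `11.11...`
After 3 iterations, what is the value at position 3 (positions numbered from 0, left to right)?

.

1.1.....
.1......
1.......
position 3 holds .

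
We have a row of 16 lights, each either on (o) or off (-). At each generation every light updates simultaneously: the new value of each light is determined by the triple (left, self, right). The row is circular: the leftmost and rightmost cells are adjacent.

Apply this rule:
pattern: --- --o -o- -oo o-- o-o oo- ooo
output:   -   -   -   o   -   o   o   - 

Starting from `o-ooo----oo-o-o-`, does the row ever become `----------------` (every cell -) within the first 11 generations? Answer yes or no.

generation 1: -oo-o----ooo-o-o
generation 2: oooo-----o-oo-o-
generation 3: o--o------oooo-o
generation 4: o---------o--ooo
generation 5: o------------o--
generation 6: ----------------
all cells are - at generation 6

yes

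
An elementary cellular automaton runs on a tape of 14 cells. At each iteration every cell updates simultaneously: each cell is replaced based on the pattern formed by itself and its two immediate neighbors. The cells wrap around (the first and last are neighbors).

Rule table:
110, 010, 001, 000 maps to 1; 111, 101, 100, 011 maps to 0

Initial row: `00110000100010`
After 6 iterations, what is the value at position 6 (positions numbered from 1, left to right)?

0

11010111101110
01010000100010
11010111101110  (repeats iteration 1; period 2)
iteration 6: 01010000100010
position 6 holds 0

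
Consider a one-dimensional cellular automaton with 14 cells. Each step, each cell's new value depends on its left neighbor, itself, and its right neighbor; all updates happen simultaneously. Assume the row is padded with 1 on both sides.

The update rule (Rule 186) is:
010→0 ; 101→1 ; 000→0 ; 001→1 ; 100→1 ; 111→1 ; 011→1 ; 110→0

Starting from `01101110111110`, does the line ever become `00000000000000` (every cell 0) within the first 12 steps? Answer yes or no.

no

step 1: 11011101111101
step 2: 10111011111011
step 3: 01110111110111
step 4: 11101111101111
step 5: 11011111011111
step 6: 10111110111111
step 7: 01111101111111
step 8: 11111011111111
step 9: 11110111111111
step 10: 11101111111111
step 11: 11011111111111
step 12: 10111111111111
step 12 is 10111111111111, still not uniform 0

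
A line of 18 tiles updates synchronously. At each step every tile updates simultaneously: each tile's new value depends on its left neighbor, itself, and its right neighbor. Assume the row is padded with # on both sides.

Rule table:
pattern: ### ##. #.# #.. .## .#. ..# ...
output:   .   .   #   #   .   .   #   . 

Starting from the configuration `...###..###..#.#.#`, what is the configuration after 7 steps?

#.#...##...##.#.#.
.#.#.#..#.#..#.#.#
#.#.#.##.#.##.#.#.
.#.#.#..#.#..#.#.#  (repeats step 2; period 2)
step 7: #.#.#.##.#.##.#.#.

#.#.#.##.#.##.#.#.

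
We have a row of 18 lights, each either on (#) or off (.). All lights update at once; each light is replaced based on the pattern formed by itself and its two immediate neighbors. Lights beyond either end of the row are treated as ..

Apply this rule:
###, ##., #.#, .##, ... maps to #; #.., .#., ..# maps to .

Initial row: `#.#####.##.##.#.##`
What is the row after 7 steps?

.#################

step 1: .#############.###
step 2: .#################
step 3: .#################  (fixed point — unchanged through step 7)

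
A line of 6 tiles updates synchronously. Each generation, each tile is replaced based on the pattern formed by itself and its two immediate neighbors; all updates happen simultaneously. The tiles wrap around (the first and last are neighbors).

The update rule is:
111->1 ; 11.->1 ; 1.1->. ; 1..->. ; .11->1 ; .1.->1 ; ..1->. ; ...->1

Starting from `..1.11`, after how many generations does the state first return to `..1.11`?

1

..1.11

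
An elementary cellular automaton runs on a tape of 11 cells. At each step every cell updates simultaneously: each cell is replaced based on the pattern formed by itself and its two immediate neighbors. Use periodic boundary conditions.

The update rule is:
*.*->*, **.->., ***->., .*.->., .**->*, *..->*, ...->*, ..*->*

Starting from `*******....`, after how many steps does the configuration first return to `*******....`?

*......****
.*******...
**......***
..*******..
***......**
...*******.
****......*
....*******
*****......
*....******
.*****.....
**....*****
..*****....
***....****
...*****...
****....***
....*****..
*****....**
.....*****.
******....*
......*****
*******....

22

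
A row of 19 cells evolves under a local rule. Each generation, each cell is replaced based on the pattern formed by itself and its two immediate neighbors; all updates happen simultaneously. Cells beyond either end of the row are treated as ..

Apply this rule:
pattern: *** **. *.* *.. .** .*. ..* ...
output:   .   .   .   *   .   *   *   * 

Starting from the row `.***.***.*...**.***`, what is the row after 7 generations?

.........****......

generation 1: *........****......
generation 2: *********....******
generation 3: .........****......
generation 4: *********....******  (repeats generation 2; period 2)
generation 7: .........****......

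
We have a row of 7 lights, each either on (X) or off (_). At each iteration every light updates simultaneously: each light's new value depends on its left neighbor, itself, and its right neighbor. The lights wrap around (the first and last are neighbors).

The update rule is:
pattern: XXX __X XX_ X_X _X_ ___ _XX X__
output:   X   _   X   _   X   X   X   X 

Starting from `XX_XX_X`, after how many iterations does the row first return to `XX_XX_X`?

1

iteration 1: XX_XX_X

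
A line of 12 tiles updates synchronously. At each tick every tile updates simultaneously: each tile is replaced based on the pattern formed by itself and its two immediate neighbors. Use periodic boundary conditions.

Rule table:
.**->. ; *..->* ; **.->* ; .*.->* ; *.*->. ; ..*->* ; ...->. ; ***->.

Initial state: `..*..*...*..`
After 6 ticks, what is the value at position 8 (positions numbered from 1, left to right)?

*

.******.***.
*.....*...**
**...***.*..
.**.*..*.***
..*.****...*
***....**.**
position 8 holds *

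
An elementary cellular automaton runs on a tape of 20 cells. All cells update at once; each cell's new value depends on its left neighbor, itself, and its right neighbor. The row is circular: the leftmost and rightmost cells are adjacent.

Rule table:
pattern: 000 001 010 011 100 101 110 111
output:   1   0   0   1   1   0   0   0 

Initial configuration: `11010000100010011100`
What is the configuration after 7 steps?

10001110011001010010
01101001010100001000
01000100000011100111
00110011111010010100
10101010000001000011
00000001111100111010
11111101000010100001

11111101000010100001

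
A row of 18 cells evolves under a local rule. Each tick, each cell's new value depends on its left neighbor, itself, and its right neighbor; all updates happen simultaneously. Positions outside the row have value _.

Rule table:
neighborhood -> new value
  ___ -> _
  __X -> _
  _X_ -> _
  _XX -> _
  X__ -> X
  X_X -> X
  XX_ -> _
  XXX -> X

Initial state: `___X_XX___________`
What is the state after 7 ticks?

tick 1: ____X__X__________
tick 2: _____X__X_________
tick 3: ______X__X________
tick 4: _______X__X_______
tick 5: ________X__X______
tick 6: _________X__X_____
tick 7: __________X__X____

__________X__X____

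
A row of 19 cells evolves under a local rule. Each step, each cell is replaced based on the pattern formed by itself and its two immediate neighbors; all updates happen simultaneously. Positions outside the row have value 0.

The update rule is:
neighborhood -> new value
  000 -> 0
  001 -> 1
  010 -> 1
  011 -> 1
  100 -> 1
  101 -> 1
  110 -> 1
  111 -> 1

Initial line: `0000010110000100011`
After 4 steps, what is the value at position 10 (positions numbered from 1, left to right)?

1

0000111111001110111
0001111111111111111
0011111111111111111
0111111111111111111
position 10 holds 1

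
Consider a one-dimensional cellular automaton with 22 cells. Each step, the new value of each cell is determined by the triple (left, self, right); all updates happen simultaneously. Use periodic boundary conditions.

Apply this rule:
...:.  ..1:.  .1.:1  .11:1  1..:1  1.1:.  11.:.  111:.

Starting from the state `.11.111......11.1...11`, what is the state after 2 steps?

.1..1..1.....1..11..1.
.11.11.11....11.1.1.11

.11.11.11....11.1.1.11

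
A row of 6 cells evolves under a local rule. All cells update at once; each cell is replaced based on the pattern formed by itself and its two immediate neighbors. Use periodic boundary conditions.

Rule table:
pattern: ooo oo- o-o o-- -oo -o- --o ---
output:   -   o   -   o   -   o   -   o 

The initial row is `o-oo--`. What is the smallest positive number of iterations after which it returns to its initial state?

6

o--oo-
oo--o-
-oo-o-
--o-oo
o-o--o
o-oo--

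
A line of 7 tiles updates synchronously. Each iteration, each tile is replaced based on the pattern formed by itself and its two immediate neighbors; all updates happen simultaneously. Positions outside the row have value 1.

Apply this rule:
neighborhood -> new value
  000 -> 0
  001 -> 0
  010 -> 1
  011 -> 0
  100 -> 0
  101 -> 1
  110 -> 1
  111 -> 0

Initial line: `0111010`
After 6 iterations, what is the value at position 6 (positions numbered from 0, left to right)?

0

iteration 1: 1001111
iteration 2: 1000000
iteration 3: 1000000  (fixed point — unchanged through iteration 6)
position 6 holds 0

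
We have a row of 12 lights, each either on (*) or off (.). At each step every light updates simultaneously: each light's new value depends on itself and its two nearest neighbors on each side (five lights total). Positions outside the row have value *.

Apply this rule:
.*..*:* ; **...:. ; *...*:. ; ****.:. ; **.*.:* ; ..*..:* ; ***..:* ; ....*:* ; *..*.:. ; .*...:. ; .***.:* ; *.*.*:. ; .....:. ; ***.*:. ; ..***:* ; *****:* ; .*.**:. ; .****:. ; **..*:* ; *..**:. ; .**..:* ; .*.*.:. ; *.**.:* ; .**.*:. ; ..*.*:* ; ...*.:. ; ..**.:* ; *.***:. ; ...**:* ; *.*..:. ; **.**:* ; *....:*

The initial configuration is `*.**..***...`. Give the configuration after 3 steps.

*.**.*..*.*.

.****.***..*
*....*.***.*
*.**.*..*.*.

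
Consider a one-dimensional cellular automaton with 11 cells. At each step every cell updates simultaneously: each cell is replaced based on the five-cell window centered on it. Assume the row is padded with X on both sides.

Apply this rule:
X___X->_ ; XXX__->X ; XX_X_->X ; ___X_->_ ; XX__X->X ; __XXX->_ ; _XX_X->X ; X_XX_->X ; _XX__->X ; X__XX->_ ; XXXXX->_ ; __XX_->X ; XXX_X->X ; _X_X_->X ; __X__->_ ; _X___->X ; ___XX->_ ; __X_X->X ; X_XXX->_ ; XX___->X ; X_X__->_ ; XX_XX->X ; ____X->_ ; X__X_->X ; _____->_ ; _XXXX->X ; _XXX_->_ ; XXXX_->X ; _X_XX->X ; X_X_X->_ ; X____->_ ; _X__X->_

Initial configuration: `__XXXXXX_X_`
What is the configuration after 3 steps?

_XXX____XXX

X__X__XXX_X
XXX_____XX_
_XXX____XXX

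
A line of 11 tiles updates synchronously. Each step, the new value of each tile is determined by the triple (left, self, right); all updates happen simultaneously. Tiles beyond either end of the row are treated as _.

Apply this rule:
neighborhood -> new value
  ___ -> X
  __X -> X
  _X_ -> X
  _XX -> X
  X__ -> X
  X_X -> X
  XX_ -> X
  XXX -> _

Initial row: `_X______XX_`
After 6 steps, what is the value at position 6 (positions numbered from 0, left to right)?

_

step 1: XXXXXXXXXXX
step 2: X_________X
step 3: XXXXXXXXXXX  (repeats step 1; period 2)
step 6: X_________X
position 6 holds _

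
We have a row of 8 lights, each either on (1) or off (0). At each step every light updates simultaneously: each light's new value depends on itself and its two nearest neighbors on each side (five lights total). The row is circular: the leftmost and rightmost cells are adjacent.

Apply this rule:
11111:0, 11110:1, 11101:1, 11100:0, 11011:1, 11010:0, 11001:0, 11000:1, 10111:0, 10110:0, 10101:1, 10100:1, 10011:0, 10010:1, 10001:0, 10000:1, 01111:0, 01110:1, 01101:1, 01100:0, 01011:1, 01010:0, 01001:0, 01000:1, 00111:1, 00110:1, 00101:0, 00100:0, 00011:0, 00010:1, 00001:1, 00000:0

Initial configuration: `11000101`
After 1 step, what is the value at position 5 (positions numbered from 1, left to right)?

1

10101010
position 5 holds 1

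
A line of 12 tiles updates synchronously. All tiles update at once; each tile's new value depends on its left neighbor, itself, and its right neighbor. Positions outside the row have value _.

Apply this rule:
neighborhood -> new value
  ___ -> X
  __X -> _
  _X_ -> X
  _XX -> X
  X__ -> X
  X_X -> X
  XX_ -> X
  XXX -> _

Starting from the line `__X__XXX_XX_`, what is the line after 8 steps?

X_XX_X_XXXXX
XXXXXXXX___X
X______XXX_X
XXXXXX_X_XXX
X____XXXXX_X
XXXX_X___XXX
X__XXXXX_X_X
XX_X___XXXXX

XX_X___XXXXX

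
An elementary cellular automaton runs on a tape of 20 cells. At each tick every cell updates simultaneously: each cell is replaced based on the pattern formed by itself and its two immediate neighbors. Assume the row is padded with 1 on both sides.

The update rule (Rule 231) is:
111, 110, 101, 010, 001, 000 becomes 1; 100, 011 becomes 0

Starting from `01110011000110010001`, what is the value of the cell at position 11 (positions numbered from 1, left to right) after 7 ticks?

10110101011010110110
11011111101111011011
11101111110111101101
11110111111011110110
11111011111101111011
11111101111110111101
11111110111111011110
position 11 holds 1

1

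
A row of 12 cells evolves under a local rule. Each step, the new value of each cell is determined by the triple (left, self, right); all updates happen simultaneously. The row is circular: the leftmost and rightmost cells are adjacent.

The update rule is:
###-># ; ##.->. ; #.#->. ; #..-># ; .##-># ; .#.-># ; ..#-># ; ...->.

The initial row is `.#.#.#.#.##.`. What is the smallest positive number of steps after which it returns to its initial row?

12

##.#.#.#.#.#
#..#.#.#.#.#
.###.#.#.#.#
.##..#.#.#.#
.#.###.#.#.#
.#.##..#.#.#
.#.#.###.#.#
.#.#.##..#.#
.#.#.#.###.#
.#.#.#.##..#
.#.#.#.#.###
.#.#.#.#.##.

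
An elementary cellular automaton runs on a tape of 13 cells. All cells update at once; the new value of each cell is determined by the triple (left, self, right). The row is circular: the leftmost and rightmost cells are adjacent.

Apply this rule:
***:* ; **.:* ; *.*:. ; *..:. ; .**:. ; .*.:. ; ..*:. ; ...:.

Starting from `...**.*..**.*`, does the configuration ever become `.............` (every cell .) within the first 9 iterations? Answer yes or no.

yes

....*.....*..
.............
all cells are . at iteration 2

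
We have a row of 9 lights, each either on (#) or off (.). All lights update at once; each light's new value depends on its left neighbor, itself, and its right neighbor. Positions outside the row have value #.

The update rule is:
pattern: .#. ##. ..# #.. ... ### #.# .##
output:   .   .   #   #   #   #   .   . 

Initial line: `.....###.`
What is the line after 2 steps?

#####.#..
####...##

####...##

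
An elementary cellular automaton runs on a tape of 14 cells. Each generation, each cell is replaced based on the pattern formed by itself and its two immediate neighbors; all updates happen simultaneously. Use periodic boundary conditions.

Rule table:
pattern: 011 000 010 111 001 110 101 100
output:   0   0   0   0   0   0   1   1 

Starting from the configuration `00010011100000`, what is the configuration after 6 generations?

generation 1: 00001000010000
generation 2: 00000100001000
generation 3: 00000010000100
generation 4: 00000001000010
generation 5: 00000000100001
generation 6: 10000000010000

10000000010000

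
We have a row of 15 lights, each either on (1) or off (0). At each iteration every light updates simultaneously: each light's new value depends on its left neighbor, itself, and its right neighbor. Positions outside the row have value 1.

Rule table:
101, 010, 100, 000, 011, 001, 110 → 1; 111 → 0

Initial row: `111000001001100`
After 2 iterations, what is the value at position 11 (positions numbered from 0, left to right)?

0

001111111111111
111000000000000
position 11 holds 0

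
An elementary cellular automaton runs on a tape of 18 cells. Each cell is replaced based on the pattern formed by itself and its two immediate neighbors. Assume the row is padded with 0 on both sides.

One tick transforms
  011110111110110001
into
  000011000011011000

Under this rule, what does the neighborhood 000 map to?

0

At position 15 the neighborhood is 000; the next row has 0 there.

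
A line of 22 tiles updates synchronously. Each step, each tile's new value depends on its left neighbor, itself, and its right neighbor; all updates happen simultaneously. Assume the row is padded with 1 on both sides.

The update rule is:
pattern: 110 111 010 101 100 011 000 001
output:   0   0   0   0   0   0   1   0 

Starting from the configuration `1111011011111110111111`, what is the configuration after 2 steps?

step 1: 0000000000000000000000
step 2: 0111111111111111111110

0111111111111111111110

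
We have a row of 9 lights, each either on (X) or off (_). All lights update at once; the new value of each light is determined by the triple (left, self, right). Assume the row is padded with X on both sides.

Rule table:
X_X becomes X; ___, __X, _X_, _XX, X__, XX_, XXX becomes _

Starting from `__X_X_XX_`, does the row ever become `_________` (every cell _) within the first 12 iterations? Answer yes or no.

___X_X__X
____X____
_________
all cells are _ at iteration 3

yes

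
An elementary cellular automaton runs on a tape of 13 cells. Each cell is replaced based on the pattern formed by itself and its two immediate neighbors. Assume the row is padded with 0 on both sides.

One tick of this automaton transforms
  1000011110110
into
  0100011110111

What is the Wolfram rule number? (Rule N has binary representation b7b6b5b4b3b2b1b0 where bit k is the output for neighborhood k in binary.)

216

position 6: 111 → 1  (bit 7 = 1)
position 8: 110 → 1  (bit 6 = 1)
position 9: 101 → 0  (bit 5 = 0)
position 1: 100 → 1  (bit 4 = 1)
position 5: 011 → 1  (bit 3 = 1)
position 0: 010 → 0  (bit 2 = 0)
position 4: 001 → 0  (bit 1 = 0)
position 2: 000 → 0  (bit 0 = 0)
bits b7..b0 = 11011000 = 216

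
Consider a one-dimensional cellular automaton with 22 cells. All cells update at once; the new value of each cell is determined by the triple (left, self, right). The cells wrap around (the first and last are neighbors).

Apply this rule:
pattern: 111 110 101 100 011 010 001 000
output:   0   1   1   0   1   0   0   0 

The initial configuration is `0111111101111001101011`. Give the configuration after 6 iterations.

0000000000000000010000

iteration 1: 1100000111001001110111
iteration 2: 0100000101000001011100
iteration 3: 0000000010000000110100
iteration 4: 0000000000000000111000
iteration 5: 0000000000000000101000
iteration 6: 0000000000000000010000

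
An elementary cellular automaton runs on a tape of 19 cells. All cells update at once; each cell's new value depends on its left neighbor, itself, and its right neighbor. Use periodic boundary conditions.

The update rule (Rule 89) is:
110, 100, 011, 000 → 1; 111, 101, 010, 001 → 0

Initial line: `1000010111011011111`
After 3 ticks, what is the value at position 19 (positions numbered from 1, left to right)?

1111000101011010000
1001110000011001110
0101011111011101010
position 19 holds 0

0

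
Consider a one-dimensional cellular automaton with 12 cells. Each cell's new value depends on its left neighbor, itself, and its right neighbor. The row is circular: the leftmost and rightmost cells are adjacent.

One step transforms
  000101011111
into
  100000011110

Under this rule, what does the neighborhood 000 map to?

At position 1 the neighborhood is 000; the next row has 0 there.

0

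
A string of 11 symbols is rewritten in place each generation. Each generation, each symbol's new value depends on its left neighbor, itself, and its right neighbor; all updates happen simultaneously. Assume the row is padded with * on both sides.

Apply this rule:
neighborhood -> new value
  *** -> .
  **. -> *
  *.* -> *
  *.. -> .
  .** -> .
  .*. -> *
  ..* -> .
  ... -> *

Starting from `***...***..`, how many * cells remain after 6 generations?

7

generation 1: ..*.*...*..
generation 2: ..***.*.*..
generation 3: ....*****..
generation 4: .**.....*..
generation 5: *.*.***.*..
generation 6: ****..***..
count of *: 7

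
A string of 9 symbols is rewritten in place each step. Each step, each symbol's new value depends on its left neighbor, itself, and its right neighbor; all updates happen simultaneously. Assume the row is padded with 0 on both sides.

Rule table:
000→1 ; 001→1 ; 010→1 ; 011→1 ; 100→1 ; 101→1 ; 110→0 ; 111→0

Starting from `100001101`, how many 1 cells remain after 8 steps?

step 1: 111111011
step 2: 100000110
step 3: 111111101
step 4: 100000011
step 5: 111111110
step 6: 100000001
step 7: 111111111
step 8: 100000000
count of 1: 1

1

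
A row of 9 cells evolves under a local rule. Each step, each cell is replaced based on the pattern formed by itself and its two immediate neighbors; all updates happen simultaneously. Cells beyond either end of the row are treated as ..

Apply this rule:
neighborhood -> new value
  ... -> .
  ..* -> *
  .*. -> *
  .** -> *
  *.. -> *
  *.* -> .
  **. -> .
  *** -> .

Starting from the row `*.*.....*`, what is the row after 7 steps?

*.*.*.*.*

*.**...**
*.*.*.**.
*.*.*.*.*
*.*.*.*.*  (fixed point — unchanged through step 7)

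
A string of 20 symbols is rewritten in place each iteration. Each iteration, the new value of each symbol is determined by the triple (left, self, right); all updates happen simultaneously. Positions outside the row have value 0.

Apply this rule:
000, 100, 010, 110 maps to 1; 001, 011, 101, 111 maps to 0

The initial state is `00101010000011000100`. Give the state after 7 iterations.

11111001110111010101

iteration 1: 10101011111001110111
iteration 2: 10101000001100010001
iteration 3: 10101111100111011101
iteration 4: 10100000110001000101
iteration 5: 10111110011101110101
iteration 6: 10000011000100010101
iteration 7: 11111001110111010101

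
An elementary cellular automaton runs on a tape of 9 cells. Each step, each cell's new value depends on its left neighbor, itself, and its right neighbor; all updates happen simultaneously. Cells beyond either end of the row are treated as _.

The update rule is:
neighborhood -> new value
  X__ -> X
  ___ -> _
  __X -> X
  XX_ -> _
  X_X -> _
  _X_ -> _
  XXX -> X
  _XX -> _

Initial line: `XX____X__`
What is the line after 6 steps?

step 1: __X__X_X_
step 2: _X_XX___X
step 3: X____X_X_
step 4: _X__X___X
step 5: X_XX_X_X_
step 6: ________X

________X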